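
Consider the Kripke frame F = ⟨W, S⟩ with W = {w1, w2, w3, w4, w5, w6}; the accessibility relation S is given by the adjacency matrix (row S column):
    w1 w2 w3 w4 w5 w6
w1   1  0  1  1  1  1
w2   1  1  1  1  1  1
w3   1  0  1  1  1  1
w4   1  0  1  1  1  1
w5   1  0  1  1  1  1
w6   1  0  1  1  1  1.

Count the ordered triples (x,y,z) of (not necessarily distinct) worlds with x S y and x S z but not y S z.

5

Enumerating: (w2,w1,w2), (w2,w3,w2), (w2,w4,w2), (w2,w5,w2), (w2,w6,w2).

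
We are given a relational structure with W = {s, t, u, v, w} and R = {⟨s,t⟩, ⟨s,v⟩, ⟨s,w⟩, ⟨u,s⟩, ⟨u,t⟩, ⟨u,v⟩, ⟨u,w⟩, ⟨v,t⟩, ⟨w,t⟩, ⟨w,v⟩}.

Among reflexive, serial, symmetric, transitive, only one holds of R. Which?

Reflexive: no — s is not related to itself.
Serial: no — t has no R-successor.
Symmetric: no — s R t but not t R s.
Transitive: yes — every two-step R-path is closed by a direct edge.
Only transitive holds.

transitive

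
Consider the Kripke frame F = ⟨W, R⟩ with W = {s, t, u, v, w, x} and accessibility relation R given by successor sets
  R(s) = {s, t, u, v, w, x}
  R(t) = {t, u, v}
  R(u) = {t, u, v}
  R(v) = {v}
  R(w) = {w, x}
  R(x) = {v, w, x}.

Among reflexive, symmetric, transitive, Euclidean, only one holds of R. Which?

reflexive

Reflexive: yes — every world is R-related to itself.
Symmetric: no — s R t but not t R s.
Transitive: no — w R x and x R v, but not w R v.
Euclidean: no — s R t and s R w, but not t R w.
Only reflexive holds.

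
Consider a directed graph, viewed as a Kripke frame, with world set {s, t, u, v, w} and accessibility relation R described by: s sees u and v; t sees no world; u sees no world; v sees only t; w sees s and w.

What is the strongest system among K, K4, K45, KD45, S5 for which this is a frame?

Transitive (axiom 4): no — s R v and v R t, but not s R t.
Euclidean (axiom 5): no — s R u and s R v, but not u R v.
Serial (axiom D): no — t has no R-successor.
Reflexive (axiom T): no — s is not related to itself.
So F validates K; K4 would additionally require R to be transitive. The strongest is K.

K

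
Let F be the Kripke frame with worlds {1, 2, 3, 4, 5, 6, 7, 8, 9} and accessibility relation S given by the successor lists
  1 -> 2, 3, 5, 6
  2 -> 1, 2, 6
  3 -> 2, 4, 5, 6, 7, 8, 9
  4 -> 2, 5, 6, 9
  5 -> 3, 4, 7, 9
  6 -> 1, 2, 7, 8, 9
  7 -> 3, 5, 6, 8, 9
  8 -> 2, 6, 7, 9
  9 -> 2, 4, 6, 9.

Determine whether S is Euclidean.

Euclidean: no — 1 S 2 and 1 S 3, but not 2 S 3.

No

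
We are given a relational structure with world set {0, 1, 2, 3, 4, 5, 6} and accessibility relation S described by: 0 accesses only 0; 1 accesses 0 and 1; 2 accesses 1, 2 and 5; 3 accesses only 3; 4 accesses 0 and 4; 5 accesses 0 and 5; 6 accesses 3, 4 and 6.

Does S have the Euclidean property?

No

Euclidean: no — 2 S 1 and 2 S 5, but not 1 S 5.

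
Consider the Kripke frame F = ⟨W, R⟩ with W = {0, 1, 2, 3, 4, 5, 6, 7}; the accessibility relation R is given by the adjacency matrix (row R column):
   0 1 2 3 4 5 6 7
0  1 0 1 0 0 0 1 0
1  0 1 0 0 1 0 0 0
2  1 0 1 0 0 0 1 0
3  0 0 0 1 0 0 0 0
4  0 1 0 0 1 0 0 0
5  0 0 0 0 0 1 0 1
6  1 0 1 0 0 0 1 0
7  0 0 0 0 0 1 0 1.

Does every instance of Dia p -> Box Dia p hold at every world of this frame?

By correspondence theory, 5 is valid on a frame iff R is Euclidean.
Euclidean: yes — any two successors of a common world are R-related.

Yes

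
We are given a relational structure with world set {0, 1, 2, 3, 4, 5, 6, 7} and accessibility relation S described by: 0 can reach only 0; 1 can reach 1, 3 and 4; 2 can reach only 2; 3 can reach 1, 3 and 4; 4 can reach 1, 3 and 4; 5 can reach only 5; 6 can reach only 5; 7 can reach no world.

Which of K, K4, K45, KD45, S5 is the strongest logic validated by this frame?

K45

Transitive (axiom 4): yes — every two-step S-path is closed by a direct edge.
Euclidean (axiom 5): yes — any two successors of a common world are S-related.
Serial (axiom D): no — 7 has no S-successor.
Reflexive (axiom T): no — 6 is not related to itself.
So F validates K, K4, K45; KD45 would additionally require S to be serial. The strongest is K45.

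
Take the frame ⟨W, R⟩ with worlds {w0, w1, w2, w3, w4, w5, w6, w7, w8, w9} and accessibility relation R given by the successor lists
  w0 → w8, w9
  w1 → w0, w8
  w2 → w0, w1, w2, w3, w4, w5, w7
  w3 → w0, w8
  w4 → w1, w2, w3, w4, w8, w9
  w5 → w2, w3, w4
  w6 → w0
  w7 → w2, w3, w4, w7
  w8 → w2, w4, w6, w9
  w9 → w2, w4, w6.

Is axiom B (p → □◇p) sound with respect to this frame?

Axiom B corresponds to the accessibility relation being symmetric.
Symmetric: no — w0 R w8 but not w8 R w0.

No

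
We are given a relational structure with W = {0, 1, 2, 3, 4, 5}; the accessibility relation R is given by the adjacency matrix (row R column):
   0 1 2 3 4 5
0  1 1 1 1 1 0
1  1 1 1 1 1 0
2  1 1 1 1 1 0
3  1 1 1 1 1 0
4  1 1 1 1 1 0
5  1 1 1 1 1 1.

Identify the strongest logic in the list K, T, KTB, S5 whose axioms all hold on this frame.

Reflexive (axiom T): yes — every world is R-related to itself.
Symmetric (axiom B): no — 5 R 0 but not 0 R 5.
Euclidean (axiom 5): no — 5 R 0 and 5 R 5, but not 0 R 5.
So F validates K, T; KTB would additionally require R to be symmetric. The strongest is T.

T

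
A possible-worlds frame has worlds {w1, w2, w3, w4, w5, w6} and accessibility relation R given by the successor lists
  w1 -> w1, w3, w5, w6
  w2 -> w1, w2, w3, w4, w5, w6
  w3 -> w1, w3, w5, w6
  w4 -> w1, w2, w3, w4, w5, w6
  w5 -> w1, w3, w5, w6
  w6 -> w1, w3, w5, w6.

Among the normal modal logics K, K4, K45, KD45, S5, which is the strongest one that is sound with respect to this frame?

Transitive (axiom 4): yes — every two-step R-path is closed by a direct edge.
Euclidean (axiom 5): no — w2 R w1 and w2 R w4, but not w1 R w4.
Serial (axiom D): yes — every world has a successor (e.g. w1 R w1).
Reflexive (axiom T): yes — every world is R-related to itself.
So F validates K, K4; K45 would additionally require R to be Euclidean. The strongest is K4.

K4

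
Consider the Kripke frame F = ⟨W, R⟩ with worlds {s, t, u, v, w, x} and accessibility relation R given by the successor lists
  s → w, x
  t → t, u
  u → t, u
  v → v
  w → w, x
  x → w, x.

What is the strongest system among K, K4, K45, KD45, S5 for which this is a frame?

KD45

Transitive (axiom 4): yes — every two-step R-path is closed by a direct edge.
Euclidean (axiom 5): yes — any two successors of a common world are R-related.
Serial (axiom D): yes — every world has a successor (e.g. s R w).
Reflexive (axiom T): no — s is not related to itself.
So F validates K, K4, K45, KD45; S5 would additionally require R to be reflexive. The strongest is KD45.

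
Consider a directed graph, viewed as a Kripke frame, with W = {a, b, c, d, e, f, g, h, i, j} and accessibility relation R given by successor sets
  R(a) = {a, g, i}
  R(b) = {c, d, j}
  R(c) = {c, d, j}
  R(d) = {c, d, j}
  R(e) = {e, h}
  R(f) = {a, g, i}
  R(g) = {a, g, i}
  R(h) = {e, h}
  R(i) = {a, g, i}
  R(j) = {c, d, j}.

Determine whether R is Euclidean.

Euclidean: yes — any two successors of a common world are R-related.

Yes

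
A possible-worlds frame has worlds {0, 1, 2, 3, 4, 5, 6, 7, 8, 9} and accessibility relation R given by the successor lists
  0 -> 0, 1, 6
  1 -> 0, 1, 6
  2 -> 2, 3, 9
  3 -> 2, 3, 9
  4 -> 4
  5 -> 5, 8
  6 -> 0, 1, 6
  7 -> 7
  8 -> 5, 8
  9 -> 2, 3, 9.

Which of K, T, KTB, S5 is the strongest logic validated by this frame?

S5

Reflexive (axiom T): yes — every world is R-related to itself.
Symmetric (axiom B): yes — every pair in R has its reverse in R.
Euclidean (axiom 5): yes — any two successors of a common world are R-related.
So F validates K, T, KTB, S5. The strongest is S5.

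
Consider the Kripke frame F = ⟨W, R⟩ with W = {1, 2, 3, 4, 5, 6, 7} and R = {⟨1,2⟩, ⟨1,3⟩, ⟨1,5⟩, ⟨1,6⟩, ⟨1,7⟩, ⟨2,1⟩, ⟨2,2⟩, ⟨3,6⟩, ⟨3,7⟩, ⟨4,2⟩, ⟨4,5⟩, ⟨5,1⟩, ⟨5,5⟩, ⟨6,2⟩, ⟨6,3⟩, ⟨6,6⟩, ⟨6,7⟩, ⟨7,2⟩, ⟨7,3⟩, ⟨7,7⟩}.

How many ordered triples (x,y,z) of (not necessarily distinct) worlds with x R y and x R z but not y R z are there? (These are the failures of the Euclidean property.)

29

Enumerating: (1,2,3), (1,2,5), (1,2,6), (1,2,7), (1,3,2), (1,3,3), (1,3,5), (1,5,2), (1,5,3), (1,5,6), (1,5,7), (1,6,5), … and 17 more.
Total: 29.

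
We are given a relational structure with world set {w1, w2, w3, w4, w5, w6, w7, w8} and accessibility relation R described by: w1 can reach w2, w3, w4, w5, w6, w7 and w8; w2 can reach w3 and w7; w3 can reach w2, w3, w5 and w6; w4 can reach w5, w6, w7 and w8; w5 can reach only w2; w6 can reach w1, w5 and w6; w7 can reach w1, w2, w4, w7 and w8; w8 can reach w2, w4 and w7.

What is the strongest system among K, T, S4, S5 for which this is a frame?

K

Reflexive (axiom T): no — w1 is not related to itself.
Transitive (axiom 4): no — w2 R w3 and w3 R w5, but not w2 R w5.
Euclidean (axiom 5): no — w1 R w2 and w1 R w4, but not w2 R w4.
So F validates K; T would additionally require R to be reflexive. The strongest is K.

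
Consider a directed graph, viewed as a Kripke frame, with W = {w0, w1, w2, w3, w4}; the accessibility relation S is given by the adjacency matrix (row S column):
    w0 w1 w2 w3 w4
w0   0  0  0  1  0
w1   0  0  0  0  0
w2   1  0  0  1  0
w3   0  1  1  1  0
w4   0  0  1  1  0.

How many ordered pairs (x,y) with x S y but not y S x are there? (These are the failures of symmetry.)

5

Enumerating: (w0,w3), (w2,w0), (w3,w1), (w4,w2), (w4,w3).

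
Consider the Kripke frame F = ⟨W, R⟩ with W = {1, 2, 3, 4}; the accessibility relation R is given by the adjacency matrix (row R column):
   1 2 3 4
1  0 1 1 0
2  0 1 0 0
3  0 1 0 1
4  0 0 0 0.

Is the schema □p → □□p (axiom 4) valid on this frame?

Axiom 4 corresponds to the accessibility relation being transitive.
Transitive: no — 1 R 3 and 3 R 4, but not 1 R 4.

No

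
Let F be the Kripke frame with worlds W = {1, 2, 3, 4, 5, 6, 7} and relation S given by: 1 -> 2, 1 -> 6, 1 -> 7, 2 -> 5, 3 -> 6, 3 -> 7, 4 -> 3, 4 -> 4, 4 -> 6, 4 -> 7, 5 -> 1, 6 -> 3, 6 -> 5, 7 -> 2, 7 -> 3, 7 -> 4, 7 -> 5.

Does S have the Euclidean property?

No

Euclidean: no — 1 S 2 and 1 S 6, but not 2 S 6.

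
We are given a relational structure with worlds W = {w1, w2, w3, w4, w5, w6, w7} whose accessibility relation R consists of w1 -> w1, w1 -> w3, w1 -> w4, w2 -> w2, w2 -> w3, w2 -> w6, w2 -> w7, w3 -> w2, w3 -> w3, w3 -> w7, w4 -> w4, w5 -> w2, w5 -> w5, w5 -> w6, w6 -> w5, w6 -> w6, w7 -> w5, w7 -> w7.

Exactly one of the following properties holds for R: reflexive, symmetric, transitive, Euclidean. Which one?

reflexive

Reflexive: yes — every world is R-related to itself.
Symmetric: no — w1 R w3 but not w3 R w1.
Transitive: no — w1 R w3 and w3 R w2, but not w1 R w2.
Euclidean: no — w1 R w3 and w1 R w4, but not w3 R w4.
Only reflexive holds.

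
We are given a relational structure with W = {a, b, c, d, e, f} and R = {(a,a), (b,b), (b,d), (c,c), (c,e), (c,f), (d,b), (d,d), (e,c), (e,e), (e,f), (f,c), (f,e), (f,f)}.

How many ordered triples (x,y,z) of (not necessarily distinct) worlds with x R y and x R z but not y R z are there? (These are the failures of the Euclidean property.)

R is Euclidean; there are no such tuples.

0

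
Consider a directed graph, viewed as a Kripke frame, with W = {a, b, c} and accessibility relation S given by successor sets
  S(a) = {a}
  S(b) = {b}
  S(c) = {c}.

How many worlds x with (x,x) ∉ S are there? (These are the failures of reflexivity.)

0

S is reflexive; there are no such worlds.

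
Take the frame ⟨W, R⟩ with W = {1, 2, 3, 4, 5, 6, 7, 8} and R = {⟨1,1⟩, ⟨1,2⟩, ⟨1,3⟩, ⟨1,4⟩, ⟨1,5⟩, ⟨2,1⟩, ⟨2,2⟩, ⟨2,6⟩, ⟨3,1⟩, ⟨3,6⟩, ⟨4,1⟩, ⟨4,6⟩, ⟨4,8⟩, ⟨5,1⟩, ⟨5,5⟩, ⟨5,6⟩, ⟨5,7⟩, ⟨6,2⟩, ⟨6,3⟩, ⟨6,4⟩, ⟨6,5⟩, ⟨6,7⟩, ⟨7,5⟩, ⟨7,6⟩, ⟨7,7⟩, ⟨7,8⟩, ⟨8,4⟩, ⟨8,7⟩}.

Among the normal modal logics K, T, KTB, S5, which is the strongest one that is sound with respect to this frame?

Reflexive (axiom T): no — 3 is not related to itself.
Symmetric (axiom B): yes — every pair in R has its reverse in R.
Euclidean (axiom 5): no — 1 R 2 and 1 R 3, but not 2 R 3.
So F validates K; T would additionally require R to be reflexive. The strongest is K.

K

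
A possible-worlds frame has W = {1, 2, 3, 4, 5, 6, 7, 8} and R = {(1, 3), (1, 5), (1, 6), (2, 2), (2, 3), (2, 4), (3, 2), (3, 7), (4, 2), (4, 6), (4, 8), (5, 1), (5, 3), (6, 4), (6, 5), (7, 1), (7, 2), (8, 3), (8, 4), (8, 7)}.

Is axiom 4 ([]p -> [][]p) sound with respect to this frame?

No

The schema 4 characterises exactly the transitive frames.
Transitive: no — 1 R 3 and 3 R 2, but not 1 R 2.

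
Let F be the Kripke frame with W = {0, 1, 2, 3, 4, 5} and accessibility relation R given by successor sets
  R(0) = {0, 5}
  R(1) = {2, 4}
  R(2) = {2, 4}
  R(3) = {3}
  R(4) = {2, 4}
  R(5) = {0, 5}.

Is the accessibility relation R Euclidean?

Euclidean: yes — any two successors of a common world are R-related.

Yes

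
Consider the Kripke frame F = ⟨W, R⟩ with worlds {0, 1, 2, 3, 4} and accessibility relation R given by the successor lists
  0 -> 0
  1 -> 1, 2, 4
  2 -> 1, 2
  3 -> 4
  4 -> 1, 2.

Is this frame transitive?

No

Transitive: no — 2 R 1 and 1 R 4, but not 2 R 4.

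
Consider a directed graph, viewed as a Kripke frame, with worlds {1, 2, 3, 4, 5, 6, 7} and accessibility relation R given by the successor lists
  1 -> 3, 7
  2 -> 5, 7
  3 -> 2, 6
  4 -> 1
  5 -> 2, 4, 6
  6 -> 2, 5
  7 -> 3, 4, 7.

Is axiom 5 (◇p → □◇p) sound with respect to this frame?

No

The schema 5 characterises exactly the Euclidean frames.
Euclidean: no — 1 R 3 and 1 R 7, but not 3 R 7.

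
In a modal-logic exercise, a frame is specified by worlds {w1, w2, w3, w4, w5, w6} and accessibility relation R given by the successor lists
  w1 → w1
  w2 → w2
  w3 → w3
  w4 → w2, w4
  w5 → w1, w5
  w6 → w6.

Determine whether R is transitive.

Transitive: yes — every two-step R-path is closed by a direct edge.

Yes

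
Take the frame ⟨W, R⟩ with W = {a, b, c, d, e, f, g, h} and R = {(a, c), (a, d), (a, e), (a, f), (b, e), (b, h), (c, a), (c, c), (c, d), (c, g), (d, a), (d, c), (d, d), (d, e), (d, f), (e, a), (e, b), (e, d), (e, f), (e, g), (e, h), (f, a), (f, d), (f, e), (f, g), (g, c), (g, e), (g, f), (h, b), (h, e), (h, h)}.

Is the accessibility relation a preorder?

Reflexive: no — a is not related to itself.
Transitive: no — a R c and c R g, but not a R g.
So R is not a preorder.

No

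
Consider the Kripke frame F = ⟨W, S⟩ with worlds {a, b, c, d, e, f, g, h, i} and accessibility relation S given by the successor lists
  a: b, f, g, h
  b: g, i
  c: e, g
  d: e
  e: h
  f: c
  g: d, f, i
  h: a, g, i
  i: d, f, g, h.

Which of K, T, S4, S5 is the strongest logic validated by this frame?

K

Reflexive (axiom T): no — a is not related to itself.
Transitive (axiom 4): no — a S b and b S i, but not a S i.
Euclidean (axiom 5): no — a S b and a S f, but not b S f.
So F validates K; T would additionally require S to be reflexive. The strongest is K.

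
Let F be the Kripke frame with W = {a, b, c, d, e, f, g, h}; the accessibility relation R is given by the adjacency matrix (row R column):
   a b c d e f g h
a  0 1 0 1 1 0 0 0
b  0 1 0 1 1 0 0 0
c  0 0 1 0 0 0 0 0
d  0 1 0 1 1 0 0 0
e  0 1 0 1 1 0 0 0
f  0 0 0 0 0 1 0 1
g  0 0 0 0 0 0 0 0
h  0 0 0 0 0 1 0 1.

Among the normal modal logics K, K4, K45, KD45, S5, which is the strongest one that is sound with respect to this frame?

K45

Transitive (axiom 4): yes — every two-step R-path is closed by a direct edge.
Euclidean (axiom 5): yes — any two successors of a common world are R-related.
Serial (axiom D): no — g has no R-successor.
Reflexive (axiom T): no — a is not related to itself.
So F validates K, K4, K45; KD45 would additionally require R to be serial. The strongest is K45.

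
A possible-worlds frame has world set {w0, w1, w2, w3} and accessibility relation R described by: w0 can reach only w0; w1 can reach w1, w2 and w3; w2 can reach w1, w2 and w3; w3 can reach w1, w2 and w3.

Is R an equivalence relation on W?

Yes

Reflexive: yes — every world is R-related to itself.
Symmetric: yes — every pair in R has its reverse in R.
Transitive: yes — every two-step R-path is closed by a direct edge.
So R is an equivalence relation.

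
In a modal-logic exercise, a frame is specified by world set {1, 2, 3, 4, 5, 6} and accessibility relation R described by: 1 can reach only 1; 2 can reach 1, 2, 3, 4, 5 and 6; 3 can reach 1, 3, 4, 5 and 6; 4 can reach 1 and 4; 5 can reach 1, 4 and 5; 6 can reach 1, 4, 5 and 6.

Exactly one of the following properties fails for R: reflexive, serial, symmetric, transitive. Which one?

symmetric

Reflexive: yes — every world is R-related to itself.
Serial: yes — every world has a successor (e.g. 1 R 1).
Symmetric: no — 2 R 1 but not 1 R 2.
Transitive: yes — every two-step R-path is closed by a direct edge.
Only symmetric fails.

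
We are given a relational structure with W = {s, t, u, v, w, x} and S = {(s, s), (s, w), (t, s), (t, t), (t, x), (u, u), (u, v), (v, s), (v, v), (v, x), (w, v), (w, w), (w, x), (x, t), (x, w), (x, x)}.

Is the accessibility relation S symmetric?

No

Symmetric: no — s S w but not w S s.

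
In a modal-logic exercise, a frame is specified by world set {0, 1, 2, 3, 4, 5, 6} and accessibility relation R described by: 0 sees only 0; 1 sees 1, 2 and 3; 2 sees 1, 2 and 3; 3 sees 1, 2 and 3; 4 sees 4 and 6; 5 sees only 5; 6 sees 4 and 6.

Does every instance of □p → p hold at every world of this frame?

Yes

Axiom T corresponds to the accessibility relation being reflexive.
Reflexive: yes — every world is R-related to itself.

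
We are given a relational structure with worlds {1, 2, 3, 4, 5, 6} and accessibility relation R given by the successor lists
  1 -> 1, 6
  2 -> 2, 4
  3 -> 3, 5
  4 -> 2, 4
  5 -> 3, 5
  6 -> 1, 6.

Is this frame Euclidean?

Yes

Euclidean: yes — any two successors of a common world are R-related.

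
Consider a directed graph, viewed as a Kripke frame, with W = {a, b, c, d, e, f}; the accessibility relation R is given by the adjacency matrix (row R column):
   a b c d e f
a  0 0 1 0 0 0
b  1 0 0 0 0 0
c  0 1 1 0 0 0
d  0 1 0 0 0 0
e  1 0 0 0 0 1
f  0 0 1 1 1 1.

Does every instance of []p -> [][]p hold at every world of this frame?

No

By correspondence theory, 4 is valid on a frame iff R is transitive.
Transitive: no — a R c and c R b, but not a R b.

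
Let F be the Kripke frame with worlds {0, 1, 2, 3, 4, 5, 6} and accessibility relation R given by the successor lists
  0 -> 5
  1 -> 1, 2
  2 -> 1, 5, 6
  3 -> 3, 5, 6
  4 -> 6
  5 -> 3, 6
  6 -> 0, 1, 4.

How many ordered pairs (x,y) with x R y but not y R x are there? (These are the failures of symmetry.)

Enumerating: (0,5), (2,5), (2,6), (3,6), (5,6), (6,0), (6,1).

7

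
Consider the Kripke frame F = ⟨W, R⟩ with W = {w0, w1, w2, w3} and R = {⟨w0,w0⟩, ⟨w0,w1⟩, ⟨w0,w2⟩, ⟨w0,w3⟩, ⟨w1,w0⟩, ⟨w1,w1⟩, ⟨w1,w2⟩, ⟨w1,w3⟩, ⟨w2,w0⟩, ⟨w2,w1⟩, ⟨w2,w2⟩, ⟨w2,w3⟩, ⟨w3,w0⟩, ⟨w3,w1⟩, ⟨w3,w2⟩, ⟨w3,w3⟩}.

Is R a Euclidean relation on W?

Euclidean: yes — any two successors of a common world are R-related.

Yes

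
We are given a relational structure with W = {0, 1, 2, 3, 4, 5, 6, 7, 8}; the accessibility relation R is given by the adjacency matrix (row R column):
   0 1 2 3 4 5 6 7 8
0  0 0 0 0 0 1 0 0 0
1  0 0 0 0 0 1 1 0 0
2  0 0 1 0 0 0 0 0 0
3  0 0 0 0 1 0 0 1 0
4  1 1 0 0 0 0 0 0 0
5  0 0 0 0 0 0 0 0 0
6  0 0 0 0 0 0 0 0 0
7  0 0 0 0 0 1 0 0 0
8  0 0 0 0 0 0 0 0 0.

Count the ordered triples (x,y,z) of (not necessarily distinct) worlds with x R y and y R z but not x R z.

Enumerating: (3,4,0), (3,4,1), (3,7,5), (4,0,5), (4,1,5), (4,1,6).

6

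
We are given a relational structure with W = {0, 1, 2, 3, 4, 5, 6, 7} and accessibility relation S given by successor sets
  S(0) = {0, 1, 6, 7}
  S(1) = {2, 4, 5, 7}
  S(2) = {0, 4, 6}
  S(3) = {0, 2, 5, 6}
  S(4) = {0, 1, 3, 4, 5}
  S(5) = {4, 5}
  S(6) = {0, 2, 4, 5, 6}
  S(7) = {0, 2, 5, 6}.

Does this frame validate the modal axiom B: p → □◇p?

By correspondence theory, B is valid on a frame iff S is symmetric.
Symmetric: no — 0 S 1 but not 1 S 0.

No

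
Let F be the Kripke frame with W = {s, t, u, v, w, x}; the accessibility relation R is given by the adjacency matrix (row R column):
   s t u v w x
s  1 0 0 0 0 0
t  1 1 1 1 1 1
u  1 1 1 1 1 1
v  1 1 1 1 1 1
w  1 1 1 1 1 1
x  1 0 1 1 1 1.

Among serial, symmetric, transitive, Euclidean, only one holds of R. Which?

serial

Serial: yes — every world has a successor (e.g. s R s).
Symmetric: no — t R s but not s R t.
Transitive: no — x R u and u R t, but not x R t.
Euclidean: no — t R s and t R u, but not s R u.
Only serial holds.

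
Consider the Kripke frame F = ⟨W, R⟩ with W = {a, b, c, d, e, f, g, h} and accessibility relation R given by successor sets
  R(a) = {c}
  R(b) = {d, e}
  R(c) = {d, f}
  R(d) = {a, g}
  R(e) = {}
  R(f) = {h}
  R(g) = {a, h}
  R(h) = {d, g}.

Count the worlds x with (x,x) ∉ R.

8

Enumerating: a, b, c, d, e, f, g, h.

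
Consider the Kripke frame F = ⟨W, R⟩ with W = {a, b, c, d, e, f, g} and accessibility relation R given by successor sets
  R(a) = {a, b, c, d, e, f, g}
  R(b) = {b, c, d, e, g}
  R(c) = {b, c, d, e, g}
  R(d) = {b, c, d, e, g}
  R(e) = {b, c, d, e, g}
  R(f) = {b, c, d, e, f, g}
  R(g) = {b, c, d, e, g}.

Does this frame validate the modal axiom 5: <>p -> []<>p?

Axiom 5 corresponds to the accessibility relation being Euclidean.
Euclidean: no — a R b and a R f, but not b R f.

No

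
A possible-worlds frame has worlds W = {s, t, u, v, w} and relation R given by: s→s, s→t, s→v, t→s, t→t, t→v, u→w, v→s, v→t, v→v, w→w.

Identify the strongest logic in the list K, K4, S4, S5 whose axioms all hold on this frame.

K4

Transitive (axiom 4): yes — every two-step R-path is closed by a direct edge.
Reflexive (axiom T): no — u is not related to itself.
Euclidean (axiom 5): yes — any two successors of a common world are R-related.
So F validates K, K4; S4 would additionally require R to be reflexive. The strongest is K4.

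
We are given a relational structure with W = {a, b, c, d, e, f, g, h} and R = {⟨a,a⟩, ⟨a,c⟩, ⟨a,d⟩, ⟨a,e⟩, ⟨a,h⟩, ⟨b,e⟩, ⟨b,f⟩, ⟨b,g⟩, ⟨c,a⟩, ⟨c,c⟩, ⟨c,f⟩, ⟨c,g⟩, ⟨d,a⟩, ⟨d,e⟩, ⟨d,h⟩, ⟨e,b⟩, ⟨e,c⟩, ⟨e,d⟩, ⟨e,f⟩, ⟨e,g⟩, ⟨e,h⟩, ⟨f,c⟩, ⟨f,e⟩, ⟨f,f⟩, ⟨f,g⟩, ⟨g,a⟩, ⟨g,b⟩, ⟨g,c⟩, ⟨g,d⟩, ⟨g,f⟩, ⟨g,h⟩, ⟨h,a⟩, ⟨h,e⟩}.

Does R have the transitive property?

No

Transitive: no — a R c and c R f, but not a R f.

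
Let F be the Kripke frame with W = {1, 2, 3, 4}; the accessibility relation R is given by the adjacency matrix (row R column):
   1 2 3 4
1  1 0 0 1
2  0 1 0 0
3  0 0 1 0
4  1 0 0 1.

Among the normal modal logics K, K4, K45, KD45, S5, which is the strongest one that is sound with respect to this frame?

S5

Transitive (axiom 4): yes — every two-step R-path is closed by a direct edge.
Euclidean (axiom 5): yes — any two successors of a common world are R-related.
Serial (axiom D): yes — every world has a successor (e.g. 1 R 1).
Reflexive (axiom T): yes — every world is R-related to itself.
So F validates K, K4, K45, KD45, S5. The strongest is S5.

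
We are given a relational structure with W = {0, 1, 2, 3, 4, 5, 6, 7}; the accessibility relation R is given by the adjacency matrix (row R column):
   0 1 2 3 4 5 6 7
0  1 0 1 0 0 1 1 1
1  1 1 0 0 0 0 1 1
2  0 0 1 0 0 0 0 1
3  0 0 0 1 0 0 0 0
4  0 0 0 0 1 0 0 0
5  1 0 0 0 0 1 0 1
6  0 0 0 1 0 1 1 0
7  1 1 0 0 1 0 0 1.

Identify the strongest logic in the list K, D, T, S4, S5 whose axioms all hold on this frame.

Serial (axiom D): yes — every world has a successor (e.g. 0 R 0).
Reflexive (axiom T): yes — every world is R-related to itself.
Transitive (axiom 4): no — 0 R 6 and 6 R 3, but not 0 R 3.
Euclidean (axiom 5): no — 0 R 2 and 0 R 5, but not 2 R 5.
So F validates K, D, T; S4 would additionally require R to be transitive. The strongest is T.

T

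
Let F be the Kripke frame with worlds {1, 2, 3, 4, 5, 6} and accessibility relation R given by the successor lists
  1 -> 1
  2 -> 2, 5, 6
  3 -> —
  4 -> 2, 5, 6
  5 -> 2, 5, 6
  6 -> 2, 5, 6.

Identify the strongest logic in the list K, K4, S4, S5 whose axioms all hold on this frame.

Transitive (axiom 4): yes — every two-step R-path is closed by a direct edge.
Reflexive (axiom T): no — 3 is not related to itself.
Euclidean (axiom 5): yes — any two successors of a common world are R-related.
So F validates K, K4; S4 would additionally require R to be reflexive. The strongest is K4.

K4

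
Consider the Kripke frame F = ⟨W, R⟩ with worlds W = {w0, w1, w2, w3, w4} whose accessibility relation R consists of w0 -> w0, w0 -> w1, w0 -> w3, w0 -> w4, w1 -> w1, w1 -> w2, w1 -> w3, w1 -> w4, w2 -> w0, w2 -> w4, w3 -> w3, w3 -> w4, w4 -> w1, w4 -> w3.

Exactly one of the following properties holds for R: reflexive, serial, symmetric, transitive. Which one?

serial

Reflexive: no — w2 is not related to itself.
Serial: yes — every world has a successor (e.g. w0 R w0).
Symmetric: no — w0 R w1 but not w1 R w0.
Transitive: no — w0 R w1 and w1 R w2, but not w0 R w2.
Only serial holds.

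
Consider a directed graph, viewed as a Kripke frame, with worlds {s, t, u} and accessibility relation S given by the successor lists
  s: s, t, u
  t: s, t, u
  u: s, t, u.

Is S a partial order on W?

Reflexive: yes — every world is S-related to itself.
Transitive: yes — every two-step S-path is closed by a direct edge.
Antisymmetric: no — s S t and t S s with s ≠ t.
So S is not a partial order.

No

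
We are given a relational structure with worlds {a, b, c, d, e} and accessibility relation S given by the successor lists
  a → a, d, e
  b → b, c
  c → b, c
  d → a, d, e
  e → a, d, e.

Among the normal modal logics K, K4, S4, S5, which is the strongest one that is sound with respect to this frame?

Transitive (axiom 4): yes — every two-step S-path is closed by a direct edge.
Reflexive (axiom T): yes — every world is S-related to itself.
Euclidean (axiom 5): yes — any two successors of a common world are S-related.
So F validates K, K4, S4, S5. The strongest is S5.

S5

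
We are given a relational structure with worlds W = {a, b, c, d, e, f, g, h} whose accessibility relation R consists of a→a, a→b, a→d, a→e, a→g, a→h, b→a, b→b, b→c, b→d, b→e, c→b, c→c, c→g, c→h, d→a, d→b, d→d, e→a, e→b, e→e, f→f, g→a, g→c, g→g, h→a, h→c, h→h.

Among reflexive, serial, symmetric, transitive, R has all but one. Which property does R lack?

transitive

Reflexive: yes — every world is R-related to itself.
Serial: yes — every world has a successor (e.g. a R a).
Symmetric: yes — every pair in R has its reverse in R.
Transitive: no — a R b and b R c, but not a R c.
Only transitive fails.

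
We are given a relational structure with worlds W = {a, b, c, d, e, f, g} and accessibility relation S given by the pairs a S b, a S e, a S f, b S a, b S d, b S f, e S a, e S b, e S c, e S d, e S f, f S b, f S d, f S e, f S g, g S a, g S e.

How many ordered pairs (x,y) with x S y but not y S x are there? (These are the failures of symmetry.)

Enumerating: (a,f), (b,d), (e,b), (e,c), (e,d), (f,d), (f,g), (g,a), (g,e).

9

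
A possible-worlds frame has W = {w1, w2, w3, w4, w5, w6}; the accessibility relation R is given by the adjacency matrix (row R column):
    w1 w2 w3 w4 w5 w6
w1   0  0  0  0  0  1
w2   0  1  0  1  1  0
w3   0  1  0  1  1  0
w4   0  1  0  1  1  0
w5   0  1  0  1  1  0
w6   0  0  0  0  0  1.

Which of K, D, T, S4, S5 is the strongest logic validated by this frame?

Serial (axiom D): yes — every world has a successor (e.g. w1 R w6).
Reflexive (axiom T): no — w1 is not related to itself.
Transitive (axiom 4): yes — every two-step R-path is closed by a direct edge.
Euclidean (axiom 5): yes — any two successors of a common world are R-related.
So F validates K, D; T would additionally require R to be reflexive. The strongest is D.

D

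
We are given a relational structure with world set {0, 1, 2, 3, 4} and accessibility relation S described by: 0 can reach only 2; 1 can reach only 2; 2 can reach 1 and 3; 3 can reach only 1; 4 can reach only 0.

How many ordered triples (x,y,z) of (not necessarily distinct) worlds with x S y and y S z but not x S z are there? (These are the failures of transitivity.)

7

Enumerating: (0,2,1), (0,2,3), (1,2,1), (1,2,3), (2,1,2), (3,1,2), (4,0,2).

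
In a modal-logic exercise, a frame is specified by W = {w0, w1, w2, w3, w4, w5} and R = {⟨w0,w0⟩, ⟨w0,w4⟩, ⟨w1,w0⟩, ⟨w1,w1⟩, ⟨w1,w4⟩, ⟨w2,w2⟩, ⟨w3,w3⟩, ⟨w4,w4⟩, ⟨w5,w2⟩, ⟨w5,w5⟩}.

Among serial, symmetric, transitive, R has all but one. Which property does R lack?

Serial: yes — every world has a successor (e.g. w0 R w0).
Symmetric: no — w0 R w4 but not w4 R w0.
Transitive: yes — every two-step R-path is closed by a direct edge.
Only symmetric fails.

symmetric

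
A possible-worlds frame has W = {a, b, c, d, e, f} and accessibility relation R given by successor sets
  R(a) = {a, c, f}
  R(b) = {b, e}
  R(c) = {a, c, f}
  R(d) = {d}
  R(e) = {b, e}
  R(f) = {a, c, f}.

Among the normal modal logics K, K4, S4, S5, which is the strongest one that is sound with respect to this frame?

Transitive (axiom 4): yes — every two-step R-path is closed by a direct edge.
Reflexive (axiom T): yes — every world is R-related to itself.
Euclidean (axiom 5): yes — any two successors of a common world are R-related.
So F validates K, K4, S4, S5. The strongest is S5.

S5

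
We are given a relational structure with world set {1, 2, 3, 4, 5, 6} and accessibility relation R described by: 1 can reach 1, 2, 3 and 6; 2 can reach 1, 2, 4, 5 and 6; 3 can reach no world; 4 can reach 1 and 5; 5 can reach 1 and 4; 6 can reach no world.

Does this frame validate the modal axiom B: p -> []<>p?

No

Axiom B corresponds to the accessibility relation being symmetric.
Symmetric: no — 1 R 3 but not 3 R 1.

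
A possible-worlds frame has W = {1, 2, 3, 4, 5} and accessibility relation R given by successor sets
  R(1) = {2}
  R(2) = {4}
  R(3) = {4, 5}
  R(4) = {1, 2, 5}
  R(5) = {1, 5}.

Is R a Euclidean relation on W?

No

Euclidean: no — 3 R 5 and 3 R 4, but not 5 R 4.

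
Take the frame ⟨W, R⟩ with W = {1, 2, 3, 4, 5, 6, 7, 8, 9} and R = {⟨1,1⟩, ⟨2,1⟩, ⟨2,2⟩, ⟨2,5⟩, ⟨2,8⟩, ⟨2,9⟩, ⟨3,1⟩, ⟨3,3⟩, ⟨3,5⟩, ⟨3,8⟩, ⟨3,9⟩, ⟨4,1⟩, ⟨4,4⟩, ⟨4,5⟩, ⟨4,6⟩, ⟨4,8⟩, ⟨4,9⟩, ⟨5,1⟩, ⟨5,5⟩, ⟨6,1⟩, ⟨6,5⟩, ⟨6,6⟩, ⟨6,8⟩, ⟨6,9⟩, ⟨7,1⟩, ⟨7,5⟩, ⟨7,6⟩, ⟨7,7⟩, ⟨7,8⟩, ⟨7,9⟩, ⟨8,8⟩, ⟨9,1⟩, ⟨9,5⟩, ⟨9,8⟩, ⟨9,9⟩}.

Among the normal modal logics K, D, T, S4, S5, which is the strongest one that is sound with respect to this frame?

S4

Serial (axiom D): yes — every world has a successor (e.g. 1 R 1).
Reflexive (axiom T): yes — every world is R-related to itself.
Transitive (axiom 4): yes — every two-step R-path is closed by a direct edge.
Euclidean (axiom 5): no — 2 R 1 and 2 R 5, but not 1 R 5.
So F validates K, D, T, S4; S5 would additionally require R to be Euclidean. The strongest is S4.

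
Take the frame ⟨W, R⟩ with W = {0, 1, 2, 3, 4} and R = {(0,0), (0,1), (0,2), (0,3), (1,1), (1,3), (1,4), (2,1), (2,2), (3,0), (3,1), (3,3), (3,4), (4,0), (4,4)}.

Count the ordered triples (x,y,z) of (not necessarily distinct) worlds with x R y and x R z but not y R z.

Enumerating: (0,1,0), (0,1,2), (0,2,0), (0,2,3), (0,3,2), (1,4,1), (1,4,3), (2,1,2), (3,0,4), (3,1,0), (3,4,1), (3,4,3), (4,0,4).

13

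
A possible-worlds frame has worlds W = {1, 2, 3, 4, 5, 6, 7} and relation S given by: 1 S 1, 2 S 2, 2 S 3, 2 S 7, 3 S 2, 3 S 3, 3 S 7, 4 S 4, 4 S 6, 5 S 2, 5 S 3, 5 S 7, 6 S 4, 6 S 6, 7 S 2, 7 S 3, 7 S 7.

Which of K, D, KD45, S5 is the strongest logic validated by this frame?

Serial (axiom D): yes — every world has a successor (e.g. 1 S 1).
Euclidean (axiom 5): yes — any two successors of a common world are S-related.
Transitive (axiom 4): yes — every two-step S-path is closed by a direct edge.
Reflexive (axiom T): no — 5 is not related to itself.
So F validates K, D, KD45; S5 would additionally require S to be reflexive. The strongest is KD45.

KD45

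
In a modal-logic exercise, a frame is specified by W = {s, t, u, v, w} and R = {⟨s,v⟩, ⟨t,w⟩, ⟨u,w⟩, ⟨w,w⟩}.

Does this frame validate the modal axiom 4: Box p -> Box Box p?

Axiom 4 corresponds to the accessibility relation being transitive.
Transitive: yes — every two-step R-path is closed by a direct edge.

Yes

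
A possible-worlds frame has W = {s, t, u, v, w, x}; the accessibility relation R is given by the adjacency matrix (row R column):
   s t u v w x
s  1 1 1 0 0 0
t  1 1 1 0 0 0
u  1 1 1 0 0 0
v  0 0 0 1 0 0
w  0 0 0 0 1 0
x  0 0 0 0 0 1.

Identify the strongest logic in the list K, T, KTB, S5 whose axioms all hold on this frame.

Reflexive (axiom T): yes — every world is R-related to itself.
Symmetric (axiom B): yes — every pair in R has its reverse in R.
Euclidean (axiom 5): yes — any two successors of a common world are R-related.
So F validates K, T, KTB, S5. The strongest is S5.

S5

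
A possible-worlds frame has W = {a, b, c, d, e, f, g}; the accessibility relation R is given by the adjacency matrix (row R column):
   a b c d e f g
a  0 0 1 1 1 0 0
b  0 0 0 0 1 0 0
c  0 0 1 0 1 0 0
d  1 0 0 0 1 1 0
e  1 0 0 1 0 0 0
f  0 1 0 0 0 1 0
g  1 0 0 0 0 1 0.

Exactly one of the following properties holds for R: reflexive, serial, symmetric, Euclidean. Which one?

serial

Reflexive: no — a is not related to itself.
Serial: yes — every world has a successor (e.g. a R c).
Symmetric: no — a R c but not c R a.
Euclidean: no — a R c and a R d, but not c R d.
Only serial holds.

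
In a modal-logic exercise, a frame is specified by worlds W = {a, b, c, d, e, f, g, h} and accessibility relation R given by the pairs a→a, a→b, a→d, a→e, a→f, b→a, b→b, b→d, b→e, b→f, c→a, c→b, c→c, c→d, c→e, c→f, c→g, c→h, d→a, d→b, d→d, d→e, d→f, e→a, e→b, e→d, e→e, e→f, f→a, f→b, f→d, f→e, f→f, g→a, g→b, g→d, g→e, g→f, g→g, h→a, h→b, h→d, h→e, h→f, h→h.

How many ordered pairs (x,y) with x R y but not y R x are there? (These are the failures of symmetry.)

17

Enumerating: (c,a), (c,b), (c,d), (c,e), (c,f), (c,g), (c,h), (g,a), (g,b), (g,d), (g,e), (g,f), (h,a), (h,b), (h,d), (h,e), (h,f).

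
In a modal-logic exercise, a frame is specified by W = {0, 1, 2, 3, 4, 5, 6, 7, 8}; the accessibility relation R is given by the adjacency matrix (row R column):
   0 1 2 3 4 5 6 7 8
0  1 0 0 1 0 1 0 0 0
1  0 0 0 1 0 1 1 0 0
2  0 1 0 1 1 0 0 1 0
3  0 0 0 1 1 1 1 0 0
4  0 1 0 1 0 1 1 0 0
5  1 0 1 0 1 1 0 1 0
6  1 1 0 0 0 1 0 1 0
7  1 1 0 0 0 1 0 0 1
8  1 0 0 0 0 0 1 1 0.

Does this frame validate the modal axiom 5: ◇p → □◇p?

The schema 5 characterises exactly the Euclidean frames.
Euclidean: no — 0 R 5 and 0 R 3, but not 5 R 3.

No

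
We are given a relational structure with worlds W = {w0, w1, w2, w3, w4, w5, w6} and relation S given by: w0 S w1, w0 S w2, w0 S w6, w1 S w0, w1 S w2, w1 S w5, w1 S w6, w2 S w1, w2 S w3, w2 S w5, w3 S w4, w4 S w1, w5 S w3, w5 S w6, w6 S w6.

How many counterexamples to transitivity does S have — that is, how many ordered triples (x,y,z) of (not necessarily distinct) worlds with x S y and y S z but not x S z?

19

Enumerating: (w0,w1,w0), (w0,w1,w5), (w0,w2,w3), (w0,w2,w5), (w1,w0,w1), (w1,w2,w1), (w1,w2,w3), (w1,w5,w3), (w2,w1,w0), (w2,w1,w2), (w2,w1,w6), (w2,w3,w4), … and 7 more.
Total: 19.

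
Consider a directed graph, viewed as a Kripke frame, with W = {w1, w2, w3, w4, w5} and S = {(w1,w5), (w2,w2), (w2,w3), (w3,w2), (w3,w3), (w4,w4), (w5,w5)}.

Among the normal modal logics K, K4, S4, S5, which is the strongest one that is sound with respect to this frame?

K4

Transitive (axiom 4): yes — every two-step S-path is closed by a direct edge.
Reflexive (axiom T): no — w1 is not related to itself.
Euclidean (axiom 5): yes — any two successors of a common world are S-related.
So F validates K, K4; S4 would additionally require S to be reflexive. The strongest is K4.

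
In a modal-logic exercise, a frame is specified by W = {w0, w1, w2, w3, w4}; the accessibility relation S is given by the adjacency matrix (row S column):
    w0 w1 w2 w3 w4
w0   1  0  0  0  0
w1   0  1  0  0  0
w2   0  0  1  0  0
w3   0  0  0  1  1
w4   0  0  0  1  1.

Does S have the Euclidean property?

Euclidean: yes — any two successors of a common world are S-related.

Yes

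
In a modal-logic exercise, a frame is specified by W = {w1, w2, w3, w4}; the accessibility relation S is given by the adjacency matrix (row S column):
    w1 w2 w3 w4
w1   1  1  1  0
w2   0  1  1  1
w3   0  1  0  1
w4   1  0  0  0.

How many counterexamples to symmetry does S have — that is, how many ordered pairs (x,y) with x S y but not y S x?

5

Enumerating: (w1,w2), (w1,w3), (w2,w4), (w3,w4), (w4,w1).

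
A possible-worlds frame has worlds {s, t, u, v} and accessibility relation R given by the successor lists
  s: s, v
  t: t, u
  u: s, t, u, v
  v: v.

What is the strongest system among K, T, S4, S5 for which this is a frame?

Reflexive (axiom T): yes — every world is R-related to itself.
Transitive (axiom 4): no — t R u and u R s, but not t R s.
Euclidean (axiom 5): no — u R s and u R t, but not s R t.
So F validates K, T; S4 would additionally require R to be transitive. The strongest is T.

T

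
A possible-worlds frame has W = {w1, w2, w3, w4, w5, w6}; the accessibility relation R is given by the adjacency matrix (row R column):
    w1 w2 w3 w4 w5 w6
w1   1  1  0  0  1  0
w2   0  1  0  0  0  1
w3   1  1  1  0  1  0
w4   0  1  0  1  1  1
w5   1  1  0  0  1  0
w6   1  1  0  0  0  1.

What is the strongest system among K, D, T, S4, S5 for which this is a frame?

T

Serial (axiom D): yes — every world has a successor (e.g. w1 R w1).
Reflexive (axiom T): yes — every world is R-related to itself.
Transitive (axiom 4): no — w1 R w2 and w2 R w6, but not w1 R w6.
Euclidean (axiom 5): no — w1 R w2 and w1 R w5, but not w2 R w5.
So F validates K, D, T; S4 would additionally require R to be transitive. The strongest is T.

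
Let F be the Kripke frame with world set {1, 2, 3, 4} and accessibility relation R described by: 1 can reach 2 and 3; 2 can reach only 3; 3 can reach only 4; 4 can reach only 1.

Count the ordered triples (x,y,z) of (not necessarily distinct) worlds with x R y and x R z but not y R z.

6

Enumerating: (1,2,2), (1,3,2), (1,3,3), (2,3,3), (3,4,4), (4,1,1).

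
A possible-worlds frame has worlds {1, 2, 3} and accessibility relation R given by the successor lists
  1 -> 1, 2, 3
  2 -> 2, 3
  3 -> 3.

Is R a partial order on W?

Reflexive: yes — every world is R-related to itself.
Transitive: yes — every two-step R-path is closed by a direct edge.
Antisymmetric: yes — no distinct pair is related both ways.
So R is a partial order.

Yes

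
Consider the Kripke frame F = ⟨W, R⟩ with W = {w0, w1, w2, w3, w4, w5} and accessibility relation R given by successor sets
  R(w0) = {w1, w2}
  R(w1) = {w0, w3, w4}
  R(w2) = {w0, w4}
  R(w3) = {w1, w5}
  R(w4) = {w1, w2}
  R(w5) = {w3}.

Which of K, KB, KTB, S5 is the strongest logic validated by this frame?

Symmetric (axiom B): yes — every pair in R has its reverse in R.
Reflexive (axiom T): no — w0 is not related to itself.
Euclidean (axiom 5): no — w0 R w1 and w0 R w2, but not w1 R w2.
So F validates K, KB; KTB would additionally require R to be reflexive. The strongest is KB.

KB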